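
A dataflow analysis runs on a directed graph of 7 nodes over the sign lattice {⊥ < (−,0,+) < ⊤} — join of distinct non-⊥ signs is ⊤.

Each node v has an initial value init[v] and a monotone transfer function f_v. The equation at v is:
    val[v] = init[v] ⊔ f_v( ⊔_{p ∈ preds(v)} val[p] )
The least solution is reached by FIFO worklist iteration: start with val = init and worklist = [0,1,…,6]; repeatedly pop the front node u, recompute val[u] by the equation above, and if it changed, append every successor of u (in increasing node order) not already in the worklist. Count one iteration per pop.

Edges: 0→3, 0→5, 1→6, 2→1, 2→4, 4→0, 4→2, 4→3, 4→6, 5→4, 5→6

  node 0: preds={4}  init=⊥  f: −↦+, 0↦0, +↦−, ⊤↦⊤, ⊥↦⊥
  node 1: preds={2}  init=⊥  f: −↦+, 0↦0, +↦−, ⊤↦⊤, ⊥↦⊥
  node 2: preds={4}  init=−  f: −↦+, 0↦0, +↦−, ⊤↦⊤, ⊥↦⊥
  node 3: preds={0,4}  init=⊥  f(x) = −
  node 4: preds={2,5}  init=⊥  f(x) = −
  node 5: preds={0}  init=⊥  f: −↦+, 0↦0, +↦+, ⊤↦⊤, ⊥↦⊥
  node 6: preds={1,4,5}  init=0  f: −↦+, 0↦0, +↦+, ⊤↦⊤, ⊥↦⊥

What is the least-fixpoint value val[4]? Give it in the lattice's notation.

−

Worklist (14 pops):
  #1 pop 0: in=⊥ → ⊥ (no change)
  #2 pop 1: in=− → + (was ⊥); enqueue []
  #3 pop 2: in=⊥ → − (no change)
  #4 pop 3: in=⊥ → − (was ⊥); enqueue []
  #5 pop 4: in=− → − (was ⊥); enqueue [0,2,3]
  #6 pop 5: in=⊥ → ⊥ (no change)
  #7 pop 6: in=⊤ → ⊤ (was 0); enqueue []
  #8 pop 0: in=− → + (was ⊥); enqueue [5]
  #9 pop 2: in=− → ⊤ (was −); enqueue [1,4]
  #10 pop 3: in=⊤ → − (no change)
  #11 pop 5: in=+ → + (was ⊥); enqueue [6]
  #12 pop 1: in=⊤ → ⊤ (was +); enqueue []
  #13 pop 4: in=⊤ → − (no change)
  #14 pop 6: in=⊤ → ⊤ (no change)

Fixpoint:
  val[0] = +
  val[1] = ⊤
  val[2] = ⊤
  val[3] = −
  val[4] = −
  val[5] = +
  val[6] = ⊤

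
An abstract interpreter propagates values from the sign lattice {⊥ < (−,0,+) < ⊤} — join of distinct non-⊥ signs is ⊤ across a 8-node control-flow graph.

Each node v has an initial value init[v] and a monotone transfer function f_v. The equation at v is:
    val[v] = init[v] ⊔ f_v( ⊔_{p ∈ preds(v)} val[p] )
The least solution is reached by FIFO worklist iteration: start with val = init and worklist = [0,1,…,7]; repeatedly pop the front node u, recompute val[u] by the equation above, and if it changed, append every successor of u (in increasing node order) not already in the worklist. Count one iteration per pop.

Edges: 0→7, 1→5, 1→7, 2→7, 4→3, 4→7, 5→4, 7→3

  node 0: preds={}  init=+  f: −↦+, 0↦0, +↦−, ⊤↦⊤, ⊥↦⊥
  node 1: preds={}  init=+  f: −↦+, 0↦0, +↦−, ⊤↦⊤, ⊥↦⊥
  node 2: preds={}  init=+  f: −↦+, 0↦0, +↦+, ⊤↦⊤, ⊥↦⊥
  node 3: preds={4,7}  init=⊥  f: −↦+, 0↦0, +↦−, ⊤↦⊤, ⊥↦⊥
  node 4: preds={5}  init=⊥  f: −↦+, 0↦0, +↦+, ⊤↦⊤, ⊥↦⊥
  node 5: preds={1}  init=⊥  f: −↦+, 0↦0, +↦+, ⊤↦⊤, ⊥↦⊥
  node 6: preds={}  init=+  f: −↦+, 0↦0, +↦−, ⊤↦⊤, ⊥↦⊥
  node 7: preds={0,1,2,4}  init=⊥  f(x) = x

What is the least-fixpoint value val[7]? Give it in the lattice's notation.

+

Trace (11 dequeues):
  [1] u=0 | in ⊥ | out + | ==
  [2] u=1 | in ⊥ | out + | ==
  [3] u=2 | in ⊥ | out + | ==
  [4] u=3 | in ⊥ | out ⊥ | ==
  [5] u=4 | in ⊥ | out ⊥ | ==
  [6] u=5 | in + | out + | prev ⊥ | push {4}
  [7] u=6 | in ⊥ | out + | ==
  [8] u=7 | in + | out + | prev ⊥ | push {3}
  [9] u=4 | in + | out + | prev ⊥ | push {7}
  [10] u=3 | in + | out − | prev ⊥ | push {}
  [11] u=7 | in + | out + | ==

Converged values:
  [0] +
  [1] +
  [2] +
  [3] −
  [4] +
  [5] +
  [6] +
  [7] +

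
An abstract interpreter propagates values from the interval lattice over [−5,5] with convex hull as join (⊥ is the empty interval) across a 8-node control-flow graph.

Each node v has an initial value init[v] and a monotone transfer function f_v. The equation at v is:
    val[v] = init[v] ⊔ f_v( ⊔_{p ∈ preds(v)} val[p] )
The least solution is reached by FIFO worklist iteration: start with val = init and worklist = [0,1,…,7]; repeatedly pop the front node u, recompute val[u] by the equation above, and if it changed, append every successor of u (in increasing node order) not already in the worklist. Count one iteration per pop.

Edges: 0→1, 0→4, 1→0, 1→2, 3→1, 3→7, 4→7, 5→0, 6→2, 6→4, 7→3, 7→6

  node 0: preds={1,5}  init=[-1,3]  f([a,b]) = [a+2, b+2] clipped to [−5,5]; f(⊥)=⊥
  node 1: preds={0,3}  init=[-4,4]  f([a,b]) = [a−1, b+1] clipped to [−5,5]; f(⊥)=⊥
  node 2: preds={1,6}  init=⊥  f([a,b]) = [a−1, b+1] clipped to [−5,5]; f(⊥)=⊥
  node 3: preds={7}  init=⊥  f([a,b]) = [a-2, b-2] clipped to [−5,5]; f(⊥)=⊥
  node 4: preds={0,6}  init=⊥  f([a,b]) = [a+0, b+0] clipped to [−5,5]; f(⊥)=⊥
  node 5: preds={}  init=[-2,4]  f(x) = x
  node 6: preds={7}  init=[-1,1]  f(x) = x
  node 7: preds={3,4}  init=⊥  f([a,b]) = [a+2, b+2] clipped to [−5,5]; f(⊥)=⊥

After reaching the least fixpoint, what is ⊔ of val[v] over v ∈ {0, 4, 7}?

[-2,5]

Iteration log — 15 steps:
  step 1. node 0  ⊔preds=[-4,4]  new=[-2,5]  old=[-1,3]  +wl: 
  step 2. node 1  ⊔preds=[-2,5]  new=[-4,5]  old=[-4,4]  +wl: 0
  step 3. node 2  ⊔preds=[-4,5]  new=[-5,5]  old=⊥  +wl: 
  step 4. node 3  ⊔preds=⊥  new=⊥  stable
  step 5. node 4  ⊔preds=[-2,5]  new=[-2,5]  old=⊥  +wl: 
  step 6. node 5  ⊔preds=⊥  new=[-2,4]  stable
  step 7. node 6  ⊔preds=⊥  new=[-1,1]  stable
  step 8. node 7  ⊔preds=[-2,5]  new=[0,5]  old=⊥  +wl: 3,6
  step 9. node 0  ⊔preds=[-4,5]  new=[-2,5]  stable
  step 10. node 3  ⊔preds=[0,5]  new=[-2,3]  old=⊥  +wl: 1,7
  step 11. node 6  ⊔preds=[0,5]  new=[-1,5]  old=[-1,1]  +wl: 2,4
  step 12. node 1  ⊔preds=[-2,5]  new=[-4,5]  stable
  step 13. node 7  ⊔preds=[-2,5]  new=[0,5]  stable
  step 14. node 2  ⊔preds=[-4,5]  new=[-5,5]  stable
  step 15. node 4  ⊔preds=[-2,5]  new=[-2,5]  stable

Least fixpoint reached:
  node 0: [-2,5]
  node 1: [-4,5]
  node 2: [-5,5]
  node 3: [-2,3]
  node 4: [-2,5]
  node 5: [-2,4]
  node 6: [-1,5]
  node 7: [0,5]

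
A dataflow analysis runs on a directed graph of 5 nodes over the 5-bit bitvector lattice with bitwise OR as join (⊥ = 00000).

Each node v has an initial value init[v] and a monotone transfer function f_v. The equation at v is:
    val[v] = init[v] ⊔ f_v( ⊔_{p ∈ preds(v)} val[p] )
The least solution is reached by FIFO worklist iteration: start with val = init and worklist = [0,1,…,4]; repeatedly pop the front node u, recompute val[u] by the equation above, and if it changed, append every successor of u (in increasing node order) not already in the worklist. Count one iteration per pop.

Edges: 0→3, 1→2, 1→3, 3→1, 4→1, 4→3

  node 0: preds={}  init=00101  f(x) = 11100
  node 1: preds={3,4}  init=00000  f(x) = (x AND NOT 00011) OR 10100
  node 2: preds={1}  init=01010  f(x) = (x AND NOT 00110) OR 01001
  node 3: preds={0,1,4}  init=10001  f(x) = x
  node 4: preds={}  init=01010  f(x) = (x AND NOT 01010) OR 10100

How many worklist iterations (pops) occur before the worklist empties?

7

Iteration log — 7 steps:
  step 1. node 0  ⊔preds=00000  new=11101  old=00101  +wl: 
  step 2. node 1  ⊔preds=11011  new=11100  old=00000  +wl: 
  step 3. node 2  ⊔preds=11100  new=11011  old=01010  +wl: 
  step 4. node 3  ⊔preds=11111  new=11111  old=10001  +wl: 1
  step 5. node 4  ⊔preds=00000  new=11110  old=01010  +wl: 3
  step 6. node 1  ⊔preds=11111  new=11100  stable
  step 7. node 3  ⊔preds=11111  new=11111  stable

Least fixpoint reached:
  node 0: 11101
  node 1: 11100
  node 2: 11011
  node 3: 11111
  node 4: 11110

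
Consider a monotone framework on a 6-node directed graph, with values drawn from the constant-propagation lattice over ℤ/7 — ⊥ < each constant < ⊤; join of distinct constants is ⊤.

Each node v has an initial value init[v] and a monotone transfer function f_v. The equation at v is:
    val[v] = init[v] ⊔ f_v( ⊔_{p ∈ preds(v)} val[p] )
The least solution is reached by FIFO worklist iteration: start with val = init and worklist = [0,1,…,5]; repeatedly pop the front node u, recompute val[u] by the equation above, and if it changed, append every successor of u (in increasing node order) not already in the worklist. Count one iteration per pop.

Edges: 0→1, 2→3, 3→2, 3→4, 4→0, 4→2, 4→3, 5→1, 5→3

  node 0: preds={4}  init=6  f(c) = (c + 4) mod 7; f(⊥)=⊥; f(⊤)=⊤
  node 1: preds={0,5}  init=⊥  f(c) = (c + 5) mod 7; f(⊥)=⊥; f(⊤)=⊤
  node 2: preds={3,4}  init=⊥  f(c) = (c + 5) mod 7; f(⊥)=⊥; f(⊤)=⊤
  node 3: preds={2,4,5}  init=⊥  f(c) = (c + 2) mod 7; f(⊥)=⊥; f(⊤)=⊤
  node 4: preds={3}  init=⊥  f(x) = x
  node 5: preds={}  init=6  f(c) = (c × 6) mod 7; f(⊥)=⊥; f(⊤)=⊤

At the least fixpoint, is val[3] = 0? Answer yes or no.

no

Iteration log — 15 steps:
  step 1. node 0  ⊔preds=⊥  new=6  stable
  step 2. node 1  ⊔preds=6  new=4  old=⊥  +wl: 
  step 3. node 2  ⊔preds=⊥  new=⊥  stable
  step 4. node 3  ⊔preds=6  new=1  old=⊥  +wl: 2
  step 5. node 4  ⊔preds=1  new=1  old=⊥  +wl: 0,3
  step 6. node 5  ⊔preds=⊥  new=6  stable
  step 7. node 2  ⊔preds=1  new=6  old=⊥  +wl: 
  step 8. node 0  ⊔preds=1  new=⊤  old=6  +wl: 1
  step 9. node 3  ⊔preds=⊤  new=⊤  old=1  +wl: 2,4
  step 10. node 1  ⊔preds=⊤  new=⊤  old=4  +wl: 
  step 11. node 2  ⊔preds=⊤  new=⊤  old=6  +wl: 3
  step 12. node 4  ⊔preds=⊤  new=⊤  old=1  +wl: 0,2
  step 13. node 3  ⊔preds=⊤  new=⊤  stable
  step 14. node 0  ⊔preds=⊤  new=⊤  stable
  step 15. node 2  ⊔preds=⊤  new=⊤  stable

Least fixpoint reached:
  node 0: ⊤
  node 1: ⊤
  node 2: ⊤
  node 3: ⊤
  node 4: ⊤
  node 5: 6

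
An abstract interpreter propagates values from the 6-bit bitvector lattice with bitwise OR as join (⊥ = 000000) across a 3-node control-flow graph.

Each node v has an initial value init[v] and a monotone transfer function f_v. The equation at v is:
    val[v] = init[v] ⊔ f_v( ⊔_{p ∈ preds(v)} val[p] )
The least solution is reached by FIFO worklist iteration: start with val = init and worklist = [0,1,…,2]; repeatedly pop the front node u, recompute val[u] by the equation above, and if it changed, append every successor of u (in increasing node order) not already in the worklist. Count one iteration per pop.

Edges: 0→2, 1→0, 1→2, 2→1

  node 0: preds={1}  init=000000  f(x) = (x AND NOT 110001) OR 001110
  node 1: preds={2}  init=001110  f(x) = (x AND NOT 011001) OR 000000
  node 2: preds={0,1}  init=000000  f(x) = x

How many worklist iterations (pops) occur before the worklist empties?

Iteration log — 4 steps:
  step 1. node 0  ⊔preds=001110  new=001110  old=000000  +wl: 
  step 2. node 1  ⊔preds=000000  new=001110  stable
  step 3. node 2  ⊔preds=001110  new=001110  old=000000  +wl: 1
  step 4. node 1  ⊔preds=001110  new=001110  stable

Least fixpoint reached:
  node 0: 001110
  node 1: 001110
  node 2: 001110

4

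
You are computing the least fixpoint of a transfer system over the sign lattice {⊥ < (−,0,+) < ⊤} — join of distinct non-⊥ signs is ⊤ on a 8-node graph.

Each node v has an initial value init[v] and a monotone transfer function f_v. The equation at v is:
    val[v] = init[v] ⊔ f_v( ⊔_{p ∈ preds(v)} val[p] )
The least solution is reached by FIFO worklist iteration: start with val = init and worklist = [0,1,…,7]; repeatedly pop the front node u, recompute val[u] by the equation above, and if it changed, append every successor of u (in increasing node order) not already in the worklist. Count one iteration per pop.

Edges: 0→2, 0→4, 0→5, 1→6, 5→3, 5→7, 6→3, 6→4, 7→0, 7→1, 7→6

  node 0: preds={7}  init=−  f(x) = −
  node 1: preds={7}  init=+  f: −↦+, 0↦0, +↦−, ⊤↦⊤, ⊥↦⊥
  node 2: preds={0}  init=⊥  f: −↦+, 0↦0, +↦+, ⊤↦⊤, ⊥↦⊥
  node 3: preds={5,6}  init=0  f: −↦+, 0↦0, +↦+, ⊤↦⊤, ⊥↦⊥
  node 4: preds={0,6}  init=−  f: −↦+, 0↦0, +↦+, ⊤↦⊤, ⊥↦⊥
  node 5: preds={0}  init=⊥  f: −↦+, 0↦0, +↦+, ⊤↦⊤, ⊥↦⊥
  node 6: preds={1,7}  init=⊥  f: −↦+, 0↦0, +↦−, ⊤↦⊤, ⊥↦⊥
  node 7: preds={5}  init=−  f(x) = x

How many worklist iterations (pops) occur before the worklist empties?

Iteration log — 13 steps:
  step 1. node 0  ⊔preds=−  new=−  stable
  step 2. node 1  ⊔preds=−  new=+  stable
  step 3. node 2  ⊔preds=−  new=+  old=⊥  +wl: 
  step 4. node 3  ⊔preds=⊥  new=0  stable
  step 5. node 4  ⊔preds=−  new=⊤  old=−  +wl: 
  step 6. node 5  ⊔preds=−  new=+  old=⊥  +wl: 3
  step 7. node 6  ⊔preds=⊤  new=⊤  old=⊥  +wl: 4
  step 8. node 7  ⊔preds=+  new=⊤  old=−  +wl: 0,1,6
  step 9. node 3  ⊔preds=⊤  new=⊤  old=0  +wl: 
  step 10. node 4  ⊔preds=⊤  new=⊤  stable
  step 11. node 0  ⊔preds=⊤  new=−  stable
  step 12. node 1  ⊔preds=⊤  new=⊤  old=+  +wl: 
  step 13. node 6  ⊔preds=⊤  new=⊤  stable

Least fixpoint reached:
  node 0: −
  node 1: ⊤
  node 2: +
  node 3: ⊤
  node 4: ⊤
  node 5: +
  node 6: ⊤
  node 7: ⊤

13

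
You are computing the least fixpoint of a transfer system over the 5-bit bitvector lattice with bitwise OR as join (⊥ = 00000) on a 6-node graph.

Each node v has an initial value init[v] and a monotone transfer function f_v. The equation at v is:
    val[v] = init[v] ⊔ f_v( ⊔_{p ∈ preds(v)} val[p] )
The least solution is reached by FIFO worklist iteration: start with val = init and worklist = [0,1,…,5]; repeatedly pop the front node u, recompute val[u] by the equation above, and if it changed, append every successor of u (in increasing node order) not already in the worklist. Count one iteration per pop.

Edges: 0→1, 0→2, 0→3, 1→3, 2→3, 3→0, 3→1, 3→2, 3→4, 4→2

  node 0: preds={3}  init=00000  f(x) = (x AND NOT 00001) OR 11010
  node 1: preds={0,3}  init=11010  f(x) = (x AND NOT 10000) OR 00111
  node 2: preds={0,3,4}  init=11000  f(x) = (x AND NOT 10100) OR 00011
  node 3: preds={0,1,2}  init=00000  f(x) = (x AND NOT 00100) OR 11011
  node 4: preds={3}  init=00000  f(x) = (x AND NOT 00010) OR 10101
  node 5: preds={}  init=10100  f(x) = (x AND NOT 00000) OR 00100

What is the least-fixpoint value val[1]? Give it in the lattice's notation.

11111

Worklist (9 pops):
  #1 pop 0: in=00000 → 11010 (was 00000); enqueue []
  #2 pop 1: in=11010 → 11111 (was 11010); enqueue []
  #3 pop 2: in=11010 → 11011 (was 11000); enqueue []
  #4 pop 3: in=11111 → 11011 (was 00000); enqueue [0,1,2]
  #5 pop 4: in=11011 → 11101 (was 00000); enqueue []
  #6 pop 5: in=00000 → 10100 (no change)
  #7 pop 0: in=11011 → 11010 (no change)
  #8 pop 1: in=11011 → 11111 (no change)
  #9 pop 2: in=11111 → 11011 (no change)

Fixpoint:
  val[0] = 11010
  val[1] = 11111
  val[2] = 11011
  val[3] = 11011
  val[4] = 11101
  val[5] = 10100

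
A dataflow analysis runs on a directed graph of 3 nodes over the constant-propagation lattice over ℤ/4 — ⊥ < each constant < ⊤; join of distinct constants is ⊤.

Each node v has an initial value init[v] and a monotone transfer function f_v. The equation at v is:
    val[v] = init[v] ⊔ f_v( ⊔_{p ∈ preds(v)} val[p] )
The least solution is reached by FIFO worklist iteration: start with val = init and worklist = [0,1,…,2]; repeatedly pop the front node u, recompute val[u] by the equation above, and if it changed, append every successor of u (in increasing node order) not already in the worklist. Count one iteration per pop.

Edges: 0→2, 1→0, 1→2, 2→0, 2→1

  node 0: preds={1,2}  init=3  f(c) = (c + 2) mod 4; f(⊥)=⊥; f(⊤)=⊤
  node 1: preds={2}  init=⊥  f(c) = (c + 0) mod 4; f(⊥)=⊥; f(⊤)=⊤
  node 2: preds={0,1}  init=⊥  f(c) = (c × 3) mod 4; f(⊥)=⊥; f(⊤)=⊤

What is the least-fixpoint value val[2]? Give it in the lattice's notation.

Iteration log — 11 steps:
  step 1. node 0  ⊔preds=⊥  new=3  stable
  step 2. node 1  ⊔preds=⊥  new=⊥  stable
  step 3. node 2  ⊔preds=3  new=1  old=⊥  +wl: 0,1
  step 4. node 0  ⊔preds=1  new=3  stable
  step 5. node 1  ⊔preds=1  new=1  old=⊥  +wl: 0,2
  step 6. node 0  ⊔preds=1  new=3  stable
  step 7. node 2  ⊔preds=⊤  new=⊤  old=1  +wl: 0,1
  step 8. node 0  ⊔preds=⊤  new=⊤  old=3  +wl: 2
  step 9. node 1  ⊔preds=⊤  new=⊤  old=1  +wl: 0
  step 10. node 2  ⊔preds=⊤  new=⊤  stable
  step 11. node 0  ⊔preds=⊤  new=⊤  stable

Least fixpoint reached:
  node 0: ⊤
  node 1: ⊤
  node 2: ⊤

⊤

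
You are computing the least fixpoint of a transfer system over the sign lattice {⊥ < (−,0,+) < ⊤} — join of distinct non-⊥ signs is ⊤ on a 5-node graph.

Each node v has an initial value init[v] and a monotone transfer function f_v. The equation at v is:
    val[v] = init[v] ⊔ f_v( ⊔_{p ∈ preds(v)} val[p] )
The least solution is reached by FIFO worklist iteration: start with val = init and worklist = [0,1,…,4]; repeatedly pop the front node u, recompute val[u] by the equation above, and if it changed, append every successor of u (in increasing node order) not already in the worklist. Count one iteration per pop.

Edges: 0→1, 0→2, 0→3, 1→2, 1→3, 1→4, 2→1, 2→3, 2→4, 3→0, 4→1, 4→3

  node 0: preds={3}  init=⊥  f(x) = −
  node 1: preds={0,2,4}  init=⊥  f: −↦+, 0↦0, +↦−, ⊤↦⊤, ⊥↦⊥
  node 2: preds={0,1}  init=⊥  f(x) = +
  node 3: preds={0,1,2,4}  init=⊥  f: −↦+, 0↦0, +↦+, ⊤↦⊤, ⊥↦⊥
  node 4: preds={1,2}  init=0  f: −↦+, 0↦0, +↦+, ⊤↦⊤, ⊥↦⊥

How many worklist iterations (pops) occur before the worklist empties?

8

Iteration log — 8 steps:
  step 1. node 0  ⊔preds=⊥  new=−  old=⊥  +wl: 
  step 2. node 1  ⊔preds=⊤  new=⊤  old=⊥  +wl: 
  step 3. node 2  ⊔preds=⊤  new=+  old=⊥  +wl: 1
  step 4. node 3  ⊔preds=⊤  new=⊤  old=⊥  +wl: 0
  step 5. node 4  ⊔preds=⊤  new=⊤  old=0  +wl: 3
  step 6. node 1  ⊔preds=⊤  new=⊤  stable
  step 7. node 0  ⊔preds=⊤  new=−  stable
  step 8. node 3  ⊔preds=⊤  new=⊤  stable

Least fixpoint reached:
  node 0: −
  node 1: ⊤
  node 2: +
  node 3: ⊤
  node 4: ⊤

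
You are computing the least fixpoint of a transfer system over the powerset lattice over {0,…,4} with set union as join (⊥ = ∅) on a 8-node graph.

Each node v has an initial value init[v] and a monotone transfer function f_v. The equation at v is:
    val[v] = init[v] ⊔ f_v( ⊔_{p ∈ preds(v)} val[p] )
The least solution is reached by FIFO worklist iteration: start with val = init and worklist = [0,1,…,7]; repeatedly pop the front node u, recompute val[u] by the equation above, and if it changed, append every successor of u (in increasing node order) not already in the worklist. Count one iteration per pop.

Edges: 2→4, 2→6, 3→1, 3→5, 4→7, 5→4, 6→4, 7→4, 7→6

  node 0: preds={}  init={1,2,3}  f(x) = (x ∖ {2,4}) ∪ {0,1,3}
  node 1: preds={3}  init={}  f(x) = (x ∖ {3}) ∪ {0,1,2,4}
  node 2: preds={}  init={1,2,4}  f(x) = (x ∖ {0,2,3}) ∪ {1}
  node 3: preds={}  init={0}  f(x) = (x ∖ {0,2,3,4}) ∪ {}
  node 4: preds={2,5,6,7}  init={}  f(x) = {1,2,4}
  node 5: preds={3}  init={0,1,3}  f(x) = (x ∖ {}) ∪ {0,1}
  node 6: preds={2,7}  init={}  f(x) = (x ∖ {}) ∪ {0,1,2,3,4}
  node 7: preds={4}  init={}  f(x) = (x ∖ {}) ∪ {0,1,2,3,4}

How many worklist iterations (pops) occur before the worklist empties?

10

Iteration log — 10 steps:
  step 1. node 0  ⊔preds={}  new={0,1,2,3}  old={1,2,3}  +wl: 
  step 2. node 1  ⊔preds={0}  new={0,1,2,4}  old={}  +wl: 
  step 3. node 2  ⊔preds={}  new={1,2,4}  stable
  step 4. node 3  ⊔preds={}  new={0}  stable
  step 5. node 4  ⊔preds={0,1,2,3,4}  new={1,2,4}  old={}  +wl: 
  step 6. node 5  ⊔preds={0}  new={0,1,3}  stable
  step 7. node 6  ⊔preds={1,2,4}  new={0,1,2,3,4}  old={}  +wl: 4
  step 8. node 7  ⊔preds={1,2,4}  new={0,1,2,3,4}  old={}  +wl: 6
  step 9. node 4  ⊔preds={0,1,2,3,4}  new={1,2,4}  stable
  step 10. node 6  ⊔preds={0,1,2,3,4}  new={0,1,2,3,4}  stable

Least fixpoint reached:
  node 0: {0,1,2,3}
  node 1: {0,1,2,4}
  node 2: {1,2,4}
  node 3: {0}
  node 4: {1,2,4}
  node 5: {0,1,3}
  node 6: {0,1,2,3,4}
  node 7: {0,1,2,3,4}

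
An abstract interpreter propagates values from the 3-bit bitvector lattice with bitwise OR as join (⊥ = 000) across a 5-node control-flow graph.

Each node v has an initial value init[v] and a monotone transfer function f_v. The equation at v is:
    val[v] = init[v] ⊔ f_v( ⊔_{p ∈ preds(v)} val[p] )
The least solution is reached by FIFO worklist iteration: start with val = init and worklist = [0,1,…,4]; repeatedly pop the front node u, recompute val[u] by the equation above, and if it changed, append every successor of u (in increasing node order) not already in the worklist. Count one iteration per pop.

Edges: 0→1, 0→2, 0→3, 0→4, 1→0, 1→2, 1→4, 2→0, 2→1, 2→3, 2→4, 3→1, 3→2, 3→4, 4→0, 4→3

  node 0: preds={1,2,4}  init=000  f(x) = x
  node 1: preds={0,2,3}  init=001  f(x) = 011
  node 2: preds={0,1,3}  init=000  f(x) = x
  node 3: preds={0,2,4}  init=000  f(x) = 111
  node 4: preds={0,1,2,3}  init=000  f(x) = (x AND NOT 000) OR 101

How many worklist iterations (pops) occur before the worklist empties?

Trace (12 dequeues):
  [1] u=0 | in 001 | out 001 | prev 000 | push {}
  [2] u=1 | in 001 | out 011 | prev 001 | push {0}
  [3] u=2 | in 011 | out 011 | prev 000 | push {1}
  [4] u=3 | in 011 | out 111 | prev 000 | push {2}
  [5] u=4 | in 111 | out 111 | prev 000 | push {3}
  [6] u=0 | in 111 | out 111 | prev 001 | push {4}
  [7] u=1 | in 111 | out 011 | ==
  [8] u=2 | in 111 | out 111 | prev 011 | push {0,1}
  [9] u=3 | in 111 | out 111 | ==
  [10] u=4 | in 111 | out 111 | ==
  [11] u=0 | in 111 | out 111 | ==
  [12] u=1 | in 111 | out 011 | ==

Converged values:
  [0] 111
  [1] 011
  [2] 111
  [3] 111
  [4] 111

12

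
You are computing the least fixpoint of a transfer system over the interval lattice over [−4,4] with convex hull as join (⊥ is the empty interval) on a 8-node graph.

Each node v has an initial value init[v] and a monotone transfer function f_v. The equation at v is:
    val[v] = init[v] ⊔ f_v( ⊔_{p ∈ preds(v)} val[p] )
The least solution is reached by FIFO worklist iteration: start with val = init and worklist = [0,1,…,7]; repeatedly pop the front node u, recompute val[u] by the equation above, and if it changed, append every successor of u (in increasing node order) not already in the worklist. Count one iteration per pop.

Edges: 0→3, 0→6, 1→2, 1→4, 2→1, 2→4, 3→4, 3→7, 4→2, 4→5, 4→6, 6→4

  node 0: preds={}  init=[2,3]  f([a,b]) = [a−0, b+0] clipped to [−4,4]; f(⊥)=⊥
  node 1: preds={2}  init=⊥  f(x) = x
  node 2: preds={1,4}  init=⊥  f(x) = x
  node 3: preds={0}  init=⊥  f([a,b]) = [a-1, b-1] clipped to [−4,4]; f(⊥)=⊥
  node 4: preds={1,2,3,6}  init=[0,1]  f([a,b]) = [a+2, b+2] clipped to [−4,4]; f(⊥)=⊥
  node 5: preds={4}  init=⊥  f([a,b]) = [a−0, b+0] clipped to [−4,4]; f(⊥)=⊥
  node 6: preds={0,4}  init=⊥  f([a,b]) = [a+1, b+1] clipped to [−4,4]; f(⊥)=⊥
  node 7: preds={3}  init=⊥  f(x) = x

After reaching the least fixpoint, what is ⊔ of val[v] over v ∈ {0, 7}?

Trace (14 dequeues):
  [1] u=0 | in ⊥ | out [2,3] | ==
  [2] u=1 | in ⊥ | out ⊥ | ==
  [3] u=2 | in [0,1] | out [0,1] | prev ⊥ | push {1}
  [4] u=3 | in [2,3] | out [1,2] | prev ⊥ | push {}
  [5] u=4 | in [0,2] | out [0,4] | prev [0,1] | push {2}
  [6] u=5 | in [0,4] | out [0,4] | prev ⊥ | push {}
  [7] u=6 | in [0,4] | out [1,4] | prev ⊥ | push {4}
  [8] u=7 | in [1,2] | out [1,2] | prev ⊥ | push {}
  [9] u=1 | in [0,1] | out [0,1] | prev ⊥ | push {}
  [10] u=2 | in [0,4] | out [0,4] | prev [0,1] | push {1}
  [11] u=4 | in [0,4] | out [0,4] | ==
  [12] u=1 | in [0,4] | out [0,4] | prev [0,1] | push {2,4}
  [13] u=2 | in [0,4] | out [0,4] | ==
  [14] u=4 | in [0,4] | out [0,4] | ==

Converged values:
  [0] [2,3]
  [1] [0,4]
  [2] [0,4]
  [3] [1,2]
  [4] [0,4]
  [5] [0,4]
  [6] [1,4]
  [7] [1,2]

[1,3]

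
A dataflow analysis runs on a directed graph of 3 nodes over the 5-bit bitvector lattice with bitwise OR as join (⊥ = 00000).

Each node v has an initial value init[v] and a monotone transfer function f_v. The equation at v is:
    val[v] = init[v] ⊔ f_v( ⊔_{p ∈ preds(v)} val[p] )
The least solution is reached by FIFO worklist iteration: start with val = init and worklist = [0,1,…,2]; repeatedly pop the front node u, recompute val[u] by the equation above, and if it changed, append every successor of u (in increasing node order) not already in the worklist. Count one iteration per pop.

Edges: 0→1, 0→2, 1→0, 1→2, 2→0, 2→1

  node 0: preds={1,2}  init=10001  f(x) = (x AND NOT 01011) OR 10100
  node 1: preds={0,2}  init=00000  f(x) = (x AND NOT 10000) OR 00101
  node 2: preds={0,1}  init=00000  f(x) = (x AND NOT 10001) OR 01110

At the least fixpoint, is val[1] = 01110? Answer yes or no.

no

Worklist (7 pops):
  #1 pop 0: in=00000 → 10101 (was 10001); enqueue []
  #2 pop 1: in=10101 → 00101 (was 00000); enqueue [0]
  #3 pop 2: in=10101 → 01110 (was 00000); enqueue [1]
  #4 pop 0: in=01111 → 10101 (no change)
  #5 pop 1: in=11111 → 01111 (was 00101); enqueue [0,2]
  #6 pop 0: in=01111 → 10101 (no change)
  #7 pop 2: in=11111 → 01110 (no change)

Fixpoint:
  val[0] = 10101
  val[1] = 01111
  val[2] = 01110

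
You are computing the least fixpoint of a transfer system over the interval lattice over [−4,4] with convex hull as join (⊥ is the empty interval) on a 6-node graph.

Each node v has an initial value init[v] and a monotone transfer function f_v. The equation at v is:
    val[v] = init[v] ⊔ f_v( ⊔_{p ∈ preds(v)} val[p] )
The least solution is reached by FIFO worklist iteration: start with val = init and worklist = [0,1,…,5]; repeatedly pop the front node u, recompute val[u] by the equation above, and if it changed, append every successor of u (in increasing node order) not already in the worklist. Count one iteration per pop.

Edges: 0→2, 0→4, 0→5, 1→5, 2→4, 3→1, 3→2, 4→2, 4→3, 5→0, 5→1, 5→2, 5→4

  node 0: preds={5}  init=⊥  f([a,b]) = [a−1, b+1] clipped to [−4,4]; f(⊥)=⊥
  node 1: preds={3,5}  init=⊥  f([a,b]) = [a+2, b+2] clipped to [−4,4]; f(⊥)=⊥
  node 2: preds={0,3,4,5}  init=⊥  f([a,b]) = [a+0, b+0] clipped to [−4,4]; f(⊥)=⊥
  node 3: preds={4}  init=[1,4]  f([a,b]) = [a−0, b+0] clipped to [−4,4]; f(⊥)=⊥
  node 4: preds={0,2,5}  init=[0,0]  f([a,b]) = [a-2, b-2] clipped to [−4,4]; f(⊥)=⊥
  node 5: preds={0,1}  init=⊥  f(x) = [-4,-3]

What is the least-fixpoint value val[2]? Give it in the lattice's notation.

Worklist (17 pops):
  #1 pop 0: in=⊥ → ⊥ (no change)
  #2 pop 1: in=[1,4] → [3,4] (was ⊥); enqueue []
  #3 pop 2: in=[0,4] → [0,4] (was ⊥); enqueue []
  #4 pop 3: in=[0,0] → [0,4] (was [1,4]); enqueue [1,2]
  #5 pop 4: in=[0,4] → [-2,2] (was [0,0]); enqueue [3]
  #6 pop 5: in=[3,4] → [-4,-3] (was ⊥); enqueue [0,4]
  #7 pop 1: in=[-4,4] → [-2,4] (was [3,4]); enqueue [5]
  #8 pop 2: in=[-4,4] → [-4,4] (was [0,4]); enqueue []
  #9 pop 3: in=[-2,2] → [-2,4] (was [0,4]); enqueue [1,2]
  #10 pop 0: in=[-4,-3] → [-4,-2] (was ⊥); enqueue []
  #11 pop 4: in=[-4,4] → [-4,2] (was [-2,2]); enqueue [3]
  #12 pop 5: in=[-4,4] → [-4,-3] (no change)
  #13 pop 1: in=[-4,4] → [-2,4] (no change)
  #14 pop 2: in=[-4,4] → [-4,4] (no change)
  #15 pop 3: in=[-4,2] → [-4,4] (was [-2,4]); enqueue [1,2]
  #16 pop 1: in=[-4,4] → [-2,4] (no change)
  #17 pop 2: in=[-4,4] → [-4,4] (no change)

Fixpoint:
  val[0] = [-4,-2]
  val[1] = [-2,4]
  val[2] = [-4,4]
  val[3] = [-4,4]
  val[4] = [-4,2]
  val[5] = [-4,-3]

[-4,4]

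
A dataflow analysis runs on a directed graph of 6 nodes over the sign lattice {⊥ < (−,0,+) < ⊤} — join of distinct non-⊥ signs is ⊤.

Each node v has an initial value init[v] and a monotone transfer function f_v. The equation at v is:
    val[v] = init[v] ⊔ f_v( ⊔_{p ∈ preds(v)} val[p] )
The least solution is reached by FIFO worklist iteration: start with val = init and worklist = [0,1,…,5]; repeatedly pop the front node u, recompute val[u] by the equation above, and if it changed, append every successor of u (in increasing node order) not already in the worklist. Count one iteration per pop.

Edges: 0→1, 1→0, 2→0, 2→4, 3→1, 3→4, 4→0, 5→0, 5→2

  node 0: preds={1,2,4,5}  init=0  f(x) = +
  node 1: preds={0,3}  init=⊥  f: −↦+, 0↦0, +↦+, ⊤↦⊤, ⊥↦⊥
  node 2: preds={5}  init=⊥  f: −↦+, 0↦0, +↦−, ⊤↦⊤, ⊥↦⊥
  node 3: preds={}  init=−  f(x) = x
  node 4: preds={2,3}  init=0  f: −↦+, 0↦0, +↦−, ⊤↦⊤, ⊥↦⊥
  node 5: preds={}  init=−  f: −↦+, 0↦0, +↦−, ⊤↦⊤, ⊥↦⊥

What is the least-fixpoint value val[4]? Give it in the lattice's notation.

⊤

Worklist (7 pops):
  #1 pop 0: in=⊤ → ⊤ (was 0); enqueue []
  #2 pop 1: in=⊤ → ⊤ (was ⊥); enqueue [0]
  #3 pop 2: in=− → + (was ⊥); enqueue []
  #4 pop 3: in=⊥ → − (no change)
  #5 pop 4: in=⊤ → ⊤ (was 0); enqueue []
  #6 pop 5: in=⊥ → − (no change)
  #7 pop 0: in=⊤ → ⊤ (no change)

Fixpoint:
  val[0] = ⊤
  val[1] = ⊤
  val[2] = +
  val[3] = −
  val[4] = ⊤
  val[5] = −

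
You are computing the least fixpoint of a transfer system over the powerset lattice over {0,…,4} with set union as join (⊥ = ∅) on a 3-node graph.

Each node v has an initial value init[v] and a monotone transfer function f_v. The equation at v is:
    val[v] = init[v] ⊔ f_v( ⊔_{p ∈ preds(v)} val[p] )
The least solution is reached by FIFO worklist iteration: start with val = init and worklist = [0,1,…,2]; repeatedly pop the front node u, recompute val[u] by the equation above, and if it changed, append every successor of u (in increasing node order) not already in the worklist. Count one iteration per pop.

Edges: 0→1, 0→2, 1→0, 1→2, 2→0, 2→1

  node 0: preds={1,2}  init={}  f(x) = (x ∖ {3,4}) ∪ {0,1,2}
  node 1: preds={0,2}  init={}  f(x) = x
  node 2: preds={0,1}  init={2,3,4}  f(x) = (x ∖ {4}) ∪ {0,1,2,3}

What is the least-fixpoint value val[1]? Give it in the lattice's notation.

Trace (5 dequeues):
  [1] u=0 | in {2,3,4} | out {0,1,2} | prev {} | push {}
  [2] u=1 | in {0,1,2,3,4} | out {0,1,2,3,4} | prev {} | push {0}
  [3] u=2 | in {0,1,2,3,4} | out {0,1,2,3,4} | prev {2,3,4} | push {1}
  [4] u=0 | in {0,1,2,3,4} | out {0,1,2} | ==
  [5] u=1 | in {0,1,2,3,4} | out {0,1,2,3,4} | ==

Converged values:
  [0] {0,1,2}
  [1] {0,1,2,3,4}
  [2] {0,1,2,3,4}

{0,1,2,3,4}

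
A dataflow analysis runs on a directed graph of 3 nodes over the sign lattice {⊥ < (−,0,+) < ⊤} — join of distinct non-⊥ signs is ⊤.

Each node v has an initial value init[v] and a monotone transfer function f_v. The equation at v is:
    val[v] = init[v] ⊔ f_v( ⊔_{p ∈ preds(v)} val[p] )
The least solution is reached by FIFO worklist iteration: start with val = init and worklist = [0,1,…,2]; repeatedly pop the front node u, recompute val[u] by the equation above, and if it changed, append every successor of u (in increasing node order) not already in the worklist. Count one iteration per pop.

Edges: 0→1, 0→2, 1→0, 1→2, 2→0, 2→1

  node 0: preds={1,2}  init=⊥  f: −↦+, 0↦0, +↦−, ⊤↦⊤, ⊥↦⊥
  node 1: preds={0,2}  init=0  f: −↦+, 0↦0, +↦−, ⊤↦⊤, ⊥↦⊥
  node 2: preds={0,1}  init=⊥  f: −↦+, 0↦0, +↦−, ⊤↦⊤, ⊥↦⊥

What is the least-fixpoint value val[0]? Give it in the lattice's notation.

Worklist (5 pops):
  #1 pop 0: in=0 → 0 (was ⊥); enqueue []
  #2 pop 1: in=0 → 0 (no change)
  #3 pop 2: in=0 → 0 (was ⊥); enqueue [0,1]
  #4 pop 0: in=0 → 0 (no change)
  #5 pop 1: in=0 → 0 (no change)

Fixpoint:
  val[0] = 0
  val[1] = 0
  val[2] = 0

0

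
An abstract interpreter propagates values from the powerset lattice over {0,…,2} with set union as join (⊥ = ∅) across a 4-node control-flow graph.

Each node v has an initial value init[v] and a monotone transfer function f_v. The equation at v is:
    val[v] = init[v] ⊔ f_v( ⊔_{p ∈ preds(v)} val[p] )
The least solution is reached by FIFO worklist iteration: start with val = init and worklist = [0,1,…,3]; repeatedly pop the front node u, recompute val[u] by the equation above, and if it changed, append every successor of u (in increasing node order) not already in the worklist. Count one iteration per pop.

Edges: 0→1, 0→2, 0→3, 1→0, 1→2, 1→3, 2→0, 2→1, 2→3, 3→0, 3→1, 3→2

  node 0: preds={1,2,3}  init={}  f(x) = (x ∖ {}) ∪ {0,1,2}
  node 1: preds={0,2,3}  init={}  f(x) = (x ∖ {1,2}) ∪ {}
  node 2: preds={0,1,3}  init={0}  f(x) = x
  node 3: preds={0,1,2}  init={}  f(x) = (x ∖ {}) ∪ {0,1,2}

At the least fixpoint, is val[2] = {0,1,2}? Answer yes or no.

Trace (7 dequeues):
  [1] u=0 | in {0} | out {0,1,2} | prev {} | push {}
  [2] u=1 | in {0,1,2} | out {0} | prev {} | push {0}
  [3] u=2 | in {0,1,2} | out {0,1,2} | prev {0} | push {1}
  [4] u=3 | in {0,1,2} | out {0,1,2} | prev {} | push {2}
  [5] u=0 | in {0,1,2} | out {0,1,2} | ==
  [6] u=1 | in {0,1,2} | out {0} | ==
  [7] u=2 | in {0,1,2} | out {0,1,2} | ==

Converged values:
  [0] {0,1,2}
  [1] {0}
  [2] {0,1,2}
  [3] {0,1,2}

yes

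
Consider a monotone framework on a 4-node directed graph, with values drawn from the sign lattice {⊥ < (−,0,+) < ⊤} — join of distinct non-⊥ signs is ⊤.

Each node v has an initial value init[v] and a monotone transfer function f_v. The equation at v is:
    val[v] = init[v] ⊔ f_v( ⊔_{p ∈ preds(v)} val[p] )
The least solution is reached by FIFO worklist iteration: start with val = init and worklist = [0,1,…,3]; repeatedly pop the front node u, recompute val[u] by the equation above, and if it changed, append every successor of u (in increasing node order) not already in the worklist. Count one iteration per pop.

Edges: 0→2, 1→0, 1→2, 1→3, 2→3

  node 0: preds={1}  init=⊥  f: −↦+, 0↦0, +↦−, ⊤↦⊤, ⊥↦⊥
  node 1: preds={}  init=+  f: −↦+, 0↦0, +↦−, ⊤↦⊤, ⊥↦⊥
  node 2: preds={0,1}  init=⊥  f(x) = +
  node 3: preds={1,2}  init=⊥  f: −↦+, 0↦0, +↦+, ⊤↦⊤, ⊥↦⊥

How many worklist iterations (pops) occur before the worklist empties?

4

Iteration log — 4 steps:
  step 1. node 0  ⊔preds=+  new=−  old=⊥  +wl: 
  step 2. node 1  ⊔preds=⊥  new=+  stable
  step 3. node 2  ⊔preds=⊤  new=+  old=⊥  +wl: 
  step 4. node 3  ⊔preds=+  new=+  old=⊥  +wl: 

Least fixpoint reached:
  node 0: −
  node 1: +
  node 2: +
  node 3: +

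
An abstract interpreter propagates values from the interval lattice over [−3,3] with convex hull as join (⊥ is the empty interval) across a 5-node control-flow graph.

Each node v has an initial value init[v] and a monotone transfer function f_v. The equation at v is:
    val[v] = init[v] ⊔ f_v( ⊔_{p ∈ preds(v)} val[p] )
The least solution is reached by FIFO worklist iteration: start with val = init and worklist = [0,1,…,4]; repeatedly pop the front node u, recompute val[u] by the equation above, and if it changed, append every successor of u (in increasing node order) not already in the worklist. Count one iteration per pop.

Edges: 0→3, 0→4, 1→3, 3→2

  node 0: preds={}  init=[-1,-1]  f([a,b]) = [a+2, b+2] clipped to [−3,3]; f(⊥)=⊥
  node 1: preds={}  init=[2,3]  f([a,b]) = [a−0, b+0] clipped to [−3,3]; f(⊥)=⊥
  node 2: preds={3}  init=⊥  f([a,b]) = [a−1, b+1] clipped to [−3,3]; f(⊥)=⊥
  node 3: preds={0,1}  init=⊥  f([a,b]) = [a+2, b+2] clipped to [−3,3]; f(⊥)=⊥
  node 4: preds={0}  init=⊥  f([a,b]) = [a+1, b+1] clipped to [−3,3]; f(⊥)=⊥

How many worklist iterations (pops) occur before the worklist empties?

Iteration log — 6 steps:
  step 1. node 0  ⊔preds=⊥  new=[-1,-1]  stable
  step 2. node 1  ⊔preds=⊥  new=[2,3]  stable
  step 3. node 2  ⊔preds=⊥  new=⊥  stable
  step 4. node 3  ⊔preds=[-1,3]  new=[1,3]  old=⊥  +wl: 2
  step 5. node 4  ⊔preds=[-1,-1]  new=[0,0]  old=⊥  +wl: 
  step 6. node 2  ⊔preds=[1,3]  new=[0,3]  old=⊥  +wl: 

Least fixpoint reached:
  node 0: [-1,-1]
  node 1: [2,3]
  node 2: [0,3]
  node 3: [1,3]
  node 4: [0,0]

6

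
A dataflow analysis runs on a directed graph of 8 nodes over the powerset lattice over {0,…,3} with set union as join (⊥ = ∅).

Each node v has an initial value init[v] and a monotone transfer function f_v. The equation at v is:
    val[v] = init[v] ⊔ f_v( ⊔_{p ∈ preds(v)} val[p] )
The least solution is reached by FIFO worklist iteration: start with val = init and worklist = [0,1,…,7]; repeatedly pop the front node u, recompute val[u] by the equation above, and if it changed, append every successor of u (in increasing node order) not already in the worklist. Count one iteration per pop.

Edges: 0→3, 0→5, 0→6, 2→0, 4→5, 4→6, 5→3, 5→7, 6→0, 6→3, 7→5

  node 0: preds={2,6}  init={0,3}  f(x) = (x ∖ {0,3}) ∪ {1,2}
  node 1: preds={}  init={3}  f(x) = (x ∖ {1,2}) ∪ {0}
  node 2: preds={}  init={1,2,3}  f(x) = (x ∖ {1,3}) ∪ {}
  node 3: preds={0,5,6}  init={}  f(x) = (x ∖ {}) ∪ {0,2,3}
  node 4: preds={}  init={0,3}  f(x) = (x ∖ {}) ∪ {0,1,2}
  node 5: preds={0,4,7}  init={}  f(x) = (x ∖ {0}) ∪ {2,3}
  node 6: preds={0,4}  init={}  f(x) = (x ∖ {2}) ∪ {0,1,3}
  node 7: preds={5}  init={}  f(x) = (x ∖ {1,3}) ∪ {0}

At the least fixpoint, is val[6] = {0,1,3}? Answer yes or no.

Iteration log — 11 steps:
  step 1. node 0  ⊔preds={1,2,3}  new={0,1,2,3}  old={0,3}  +wl: 
  step 2. node 1  ⊔preds={}  new={0,3}  old={3}  +wl: 
  step 3. node 2  ⊔preds={}  new={1,2,3}  stable
  step 4. node 3  ⊔preds={0,1,2,3}  new={0,1,2,3}  old={}  +wl: 
  step 5. node 4  ⊔preds={}  new={0,1,2,3}  old={0,3}  +wl: 
  step 6. node 5  ⊔preds={0,1,2,3}  new={1,2,3}  old={}  +wl: 3
  step 7. node 6  ⊔preds={0,1,2,3}  new={0,1,3}  old={}  +wl: 0
  step 8. node 7  ⊔preds={1,2,3}  new={0,2}  old={}  +wl: 5
  step 9. node 3  ⊔preds={0,1,2,3}  new={0,1,2,3}  stable
  step 10. node 0  ⊔preds={0,1,2,3}  new={0,1,2,3}  stable
  step 11. node 5  ⊔preds={0,1,2,3}  new={1,2,3}  stable

Least fixpoint reached:
  node 0: {0,1,2,3}
  node 1: {0,3}
  node 2: {1,2,3}
  node 3: {0,1,2,3}
  node 4: {0,1,2,3}
  node 5: {1,2,3}
  node 6: {0,1,3}
  node 7: {0,2}

yes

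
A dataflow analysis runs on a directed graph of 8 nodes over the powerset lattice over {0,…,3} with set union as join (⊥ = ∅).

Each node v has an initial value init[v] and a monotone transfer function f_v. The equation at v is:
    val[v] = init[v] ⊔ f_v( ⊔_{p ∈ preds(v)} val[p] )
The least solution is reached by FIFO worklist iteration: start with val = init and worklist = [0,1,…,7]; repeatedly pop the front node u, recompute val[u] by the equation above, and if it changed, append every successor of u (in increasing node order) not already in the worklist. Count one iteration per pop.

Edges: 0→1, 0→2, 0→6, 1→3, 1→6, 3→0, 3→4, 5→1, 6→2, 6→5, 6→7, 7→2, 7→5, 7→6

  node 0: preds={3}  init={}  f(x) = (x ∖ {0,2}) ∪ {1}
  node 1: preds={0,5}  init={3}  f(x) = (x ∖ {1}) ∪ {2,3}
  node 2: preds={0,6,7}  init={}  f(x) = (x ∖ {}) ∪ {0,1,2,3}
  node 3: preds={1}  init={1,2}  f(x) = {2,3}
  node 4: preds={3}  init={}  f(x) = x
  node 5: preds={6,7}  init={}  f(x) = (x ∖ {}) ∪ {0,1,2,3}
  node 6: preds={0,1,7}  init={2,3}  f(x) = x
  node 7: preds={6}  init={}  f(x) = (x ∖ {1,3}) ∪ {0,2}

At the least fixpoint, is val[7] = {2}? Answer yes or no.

Iteration log — 17 steps:
  step 1. node 0  ⊔preds={1,2}  new={1}  old={}  +wl: 
  step 2. node 1  ⊔preds={1}  new={2,3}  old={3}  +wl: 
  step 3. node 2  ⊔preds={1,2,3}  new={0,1,2,3}  old={}  +wl: 
  step 4. node 3  ⊔preds={2,3}  new={1,2,3}  old={1,2}  +wl: 0
  step 5. node 4  ⊔preds={1,2,3}  new={1,2,3}  old={}  +wl: 
  step 6. node 5  ⊔preds={2,3}  new={0,1,2,3}  old={}  +wl: 1
  step 7. node 6  ⊔preds={1,2,3}  new={1,2,3}  old={2,3}  +wl: 2,5
  step 8. node 7  ⊔preds={1,2,3}  new={0,2}  old={}  +wl: 6
  step 9. node 0  ⊔preds={1,2,3}  new={1,3}  old={1}  +wl: 
  step 10. node 1  ⊔preds={0,1,2,3}  new={0,2,3}  old={2,3}  +wl: 3
  step 11. node 2  ⊔preds={0,1,2,3}  new={0,1,2,3}  stable
  step 12. node 5  ⊔preds={0,1,2,3}  new={0,1,2,3}  stable
  step 13. node 6  ⊔preds={0,1,2,3}  new={0,1,2,3}  old={1,2,3}  +wl: 2,5,7
  step 14. node 3  ⊔preds={0,2,3}  new={1,2,3}  stable
  step 15. node 2  ⊔preds={0,1,2,3}  new={0,1,2,3}  stable
  step 16. node 5  ⊔preds={0,1,2,3}  new={0,1,2,3}  stable
  step 17. node 7  ⊔preds={0,1,2,3}  new={0,2}  stable

Least fixpoint reached:
  node 0: {1,3}
  node 1: {0,2,3}
  node 2: {0,1,2,3}
  node 3: {1,2,3}
  node 4: {1,2,3}
  node 5: {0,1,2,3}
  node 6: {0,1,2,3}
  node 7: {0,2}

no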